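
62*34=2108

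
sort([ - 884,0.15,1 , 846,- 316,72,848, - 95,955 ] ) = [ - 884, - 316, - 95,  0.15, 1, 72, 846, 848, 955 ]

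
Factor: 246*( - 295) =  - 72570 = - 2^1*3^1*5^1* 41^1*59^1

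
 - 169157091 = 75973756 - 245130847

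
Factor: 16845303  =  3^1* 5615101^1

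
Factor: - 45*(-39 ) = 3^3*5^1*13^1 =1755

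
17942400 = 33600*534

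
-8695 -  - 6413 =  - 2282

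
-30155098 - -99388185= 69233087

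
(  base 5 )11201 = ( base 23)1bj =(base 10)801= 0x321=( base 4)30201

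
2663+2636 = 5299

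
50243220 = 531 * 94620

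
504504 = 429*1176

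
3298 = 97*34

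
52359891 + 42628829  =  94988720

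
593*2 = 1186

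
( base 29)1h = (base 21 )24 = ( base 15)31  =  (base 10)46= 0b101110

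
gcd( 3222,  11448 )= 18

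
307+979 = 1286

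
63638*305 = 19409590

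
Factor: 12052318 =2^1*6026159^1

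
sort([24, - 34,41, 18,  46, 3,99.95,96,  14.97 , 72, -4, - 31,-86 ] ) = [ - 86, - 34,-31,-4,3,14.97,18,24, 41 , 46 , 72, 96,99.95 ] 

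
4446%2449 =1997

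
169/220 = 169/220 = 0.77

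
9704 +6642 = 16346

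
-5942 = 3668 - 9610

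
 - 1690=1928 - 3618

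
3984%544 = 176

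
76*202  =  15352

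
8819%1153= 748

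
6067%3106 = 2961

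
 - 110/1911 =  - 1 + 1801/1911=- 0.06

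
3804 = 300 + 3504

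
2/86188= 1/43094 = 0.00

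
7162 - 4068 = 3094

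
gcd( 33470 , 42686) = 2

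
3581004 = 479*7476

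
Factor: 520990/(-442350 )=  - 53/45 = - 3^( - 2 )*5^ (-1)*53^1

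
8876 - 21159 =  - 12283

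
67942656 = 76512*888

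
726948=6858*106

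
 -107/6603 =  - 1 + 6496/6603= -  0.02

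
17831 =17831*1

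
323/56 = 5 + 43/56 = 5.77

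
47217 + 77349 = 124566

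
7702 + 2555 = 10257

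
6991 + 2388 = 9379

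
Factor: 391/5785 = 5^( - 1 )*13^( - 1)*17^1*23^1*89^ ( - 1 )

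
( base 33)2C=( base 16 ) 4e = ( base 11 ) 71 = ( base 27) 2o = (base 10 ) 78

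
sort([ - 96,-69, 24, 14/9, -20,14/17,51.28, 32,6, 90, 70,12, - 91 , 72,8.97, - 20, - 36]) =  [  -  96, - 91, - 69, - 36, - 20, - 20, 14/17, 14/9 , 6,8.97,12, 24,32,51.28, 70,  72,90]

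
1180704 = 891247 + 289457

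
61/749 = 61/749 = 0.08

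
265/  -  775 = -53/155  =  -0.34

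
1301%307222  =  1301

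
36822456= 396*92986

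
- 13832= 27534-41366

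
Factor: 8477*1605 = 3^1*5^1*7^2*107^1*173^1 = 13605585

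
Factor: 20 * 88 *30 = 2^6*3^1 * 5^2*11^1 = 52800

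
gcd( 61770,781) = 71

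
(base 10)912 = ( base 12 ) 640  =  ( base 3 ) 1020210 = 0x390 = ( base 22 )1JA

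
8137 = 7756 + 381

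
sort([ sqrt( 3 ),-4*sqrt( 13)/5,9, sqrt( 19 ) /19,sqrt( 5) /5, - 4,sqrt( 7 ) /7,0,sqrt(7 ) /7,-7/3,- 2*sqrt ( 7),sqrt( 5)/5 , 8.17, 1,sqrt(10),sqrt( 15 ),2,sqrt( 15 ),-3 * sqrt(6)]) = [  -  3*sqrt( 6 ), - 2*sqrt( 7 ),-4,-4*sqrt(13)/5,-7/3,0,sqrt( 19)/19,  sqrt( 7 ) /7, sqrt( 7)/7, sqrt( 5) /5,sqrt( 5 ) /5,  1,sqrt( 3 ),2,sqrt( 10), sqrt(15 ), sqrt( 15 ),8.17,9 ]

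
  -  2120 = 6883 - 9003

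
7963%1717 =1095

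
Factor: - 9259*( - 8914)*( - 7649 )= - 631308119174 = - 2^1*47^1*197^1*4457^1*7649^1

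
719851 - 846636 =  - 126785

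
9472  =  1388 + 8084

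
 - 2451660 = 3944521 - 6396181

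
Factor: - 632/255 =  - 2^3*3^( - 1)*5^( - 1)*17^( - 1 )*79^1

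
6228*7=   43596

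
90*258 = 23220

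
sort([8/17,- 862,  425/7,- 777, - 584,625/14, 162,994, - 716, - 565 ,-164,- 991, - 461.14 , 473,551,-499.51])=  [ - 991,-862,  -  777, - 716, - 584,- 565, - 499.51,-461.14 ,- 164, 8/17,625/14,425/7, 162, 473,  551,994]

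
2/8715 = 2/8715=0.00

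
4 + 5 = 9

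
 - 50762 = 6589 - 57351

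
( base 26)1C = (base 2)100110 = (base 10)38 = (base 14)2A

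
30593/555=55 +68/555 = 55.12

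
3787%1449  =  889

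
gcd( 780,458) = 2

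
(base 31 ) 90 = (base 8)427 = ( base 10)279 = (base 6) 1143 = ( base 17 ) G7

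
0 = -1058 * 0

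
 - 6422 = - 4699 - 1723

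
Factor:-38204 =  -2^2*9551^1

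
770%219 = 113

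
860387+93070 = 953457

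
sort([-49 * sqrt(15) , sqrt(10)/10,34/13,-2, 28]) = [  -  49 * sqrt( 15) ,-2,sqrt(10 ) /10,34/13,  28 ]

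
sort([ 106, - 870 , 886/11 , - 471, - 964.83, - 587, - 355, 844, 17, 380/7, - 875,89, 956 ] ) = [ - 964.83,-875, - 870, - 587, - 471, - 355,17, 380/7, 886/11,  89, 106,844,956]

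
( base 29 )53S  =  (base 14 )1808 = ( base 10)4320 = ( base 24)7c0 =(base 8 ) 10340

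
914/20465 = 914/20465 = 0.04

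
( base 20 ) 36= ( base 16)42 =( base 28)2a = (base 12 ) 56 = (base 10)66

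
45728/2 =22864 = 22864.00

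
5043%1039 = 887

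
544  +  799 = 1343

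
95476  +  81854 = 177330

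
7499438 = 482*15559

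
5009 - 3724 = 1285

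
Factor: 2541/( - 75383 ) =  - 3^1*89^( - 1) = - 3/89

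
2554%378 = 286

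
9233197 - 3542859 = 5690338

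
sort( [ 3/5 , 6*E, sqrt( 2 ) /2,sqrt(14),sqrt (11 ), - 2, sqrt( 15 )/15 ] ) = [ - 2,  sqrt(15)/15, 3/5 , sqrt(2 ) /2,sqrt( 11 ),  sqrt ( 14) , 6* E]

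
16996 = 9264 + 7732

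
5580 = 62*90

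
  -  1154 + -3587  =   - 4741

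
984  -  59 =925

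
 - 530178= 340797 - 870975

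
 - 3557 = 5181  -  8738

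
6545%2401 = 1743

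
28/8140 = 7/2035 = 0.00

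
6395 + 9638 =16033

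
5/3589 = 5/3589 = 0.00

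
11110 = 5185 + 5925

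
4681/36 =4681/36 = 130.03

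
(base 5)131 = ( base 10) 41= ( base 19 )23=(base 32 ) 19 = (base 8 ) 51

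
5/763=5/763 = 0.01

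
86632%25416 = 10384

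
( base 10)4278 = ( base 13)1C41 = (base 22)8ia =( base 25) 6L3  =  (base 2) 1000010110110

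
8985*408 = 3665880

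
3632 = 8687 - 5055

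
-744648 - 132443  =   - 877091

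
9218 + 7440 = 16658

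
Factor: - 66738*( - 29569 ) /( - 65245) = - 1973375922/65245 = -2^1 *3^1*5^( - 1 )*7^2*227^1*13049^( - 1)*29569^1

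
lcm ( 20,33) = 660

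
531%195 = 141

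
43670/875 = 8734/175 = 49.91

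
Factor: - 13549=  - 17^1*797^1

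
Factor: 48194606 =2^1*24097303^1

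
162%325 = 162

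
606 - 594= 12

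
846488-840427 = 6061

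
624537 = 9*69393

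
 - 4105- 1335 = -5440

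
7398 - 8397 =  - 999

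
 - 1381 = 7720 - 9101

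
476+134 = 610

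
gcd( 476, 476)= 476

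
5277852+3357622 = 8635474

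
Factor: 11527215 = 3^1*5^1*7^1*311^1*353^1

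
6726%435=201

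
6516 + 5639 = 12155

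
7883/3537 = 2+809/3537 =2.23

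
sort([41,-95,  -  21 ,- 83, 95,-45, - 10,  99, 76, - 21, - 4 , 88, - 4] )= [ - 95, - 83, - 45, - 21, - 21, -10,  -  4 , - 4, 41,  76,88  ,  95,99 ] 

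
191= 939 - 748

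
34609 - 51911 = -17302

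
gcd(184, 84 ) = 4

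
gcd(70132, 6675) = 89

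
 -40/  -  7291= 40/7291 =0.01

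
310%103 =1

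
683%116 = 103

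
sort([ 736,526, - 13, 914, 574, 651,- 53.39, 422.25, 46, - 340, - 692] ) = [ - 692, - 340, - 53.39, - 13, 46 , 422.25 , 526,574, 651, 736, 914] 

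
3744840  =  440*8511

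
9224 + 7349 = 16573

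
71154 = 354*201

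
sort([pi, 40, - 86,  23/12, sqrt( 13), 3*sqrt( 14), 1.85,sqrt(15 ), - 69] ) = [- 86, - 69, 1.85 , 23/12,pi, sqrt( 13),sqrt(15), 3*sqrt(14 ),40]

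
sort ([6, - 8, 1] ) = [ - 8, 1, 6 ] 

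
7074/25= 7074/25 = 282.96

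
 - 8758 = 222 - 8980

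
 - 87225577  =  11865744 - 99091321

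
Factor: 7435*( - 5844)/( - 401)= 43450140/401 =2^2*3^1*5^1 * 401^( - 1 )*487^1*1487^1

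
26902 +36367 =63269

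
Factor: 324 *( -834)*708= - 2^5*3^6*59^1*139^1 = - 191312928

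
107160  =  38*2820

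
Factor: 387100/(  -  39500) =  - 49/5 =-5^( -1)*7^2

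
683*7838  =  5353354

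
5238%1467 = 837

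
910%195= 130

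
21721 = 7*3103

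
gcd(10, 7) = 1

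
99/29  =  99/29 = 3.41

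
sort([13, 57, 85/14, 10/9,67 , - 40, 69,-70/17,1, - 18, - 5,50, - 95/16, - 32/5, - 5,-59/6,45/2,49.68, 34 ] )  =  [-40, - 18, - 59/6, - 32/5, - 95/16, - 5, - 5, - 70/17,1, 10/9,85/14,13 , 45/2 , 34,49.68,50,57,  67,69]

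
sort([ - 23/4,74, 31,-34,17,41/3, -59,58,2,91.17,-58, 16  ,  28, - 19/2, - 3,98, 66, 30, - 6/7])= [-59, - 58 , - 34,-19/2,-23/4, - 3,  -  6/7,2,41/3 , 16 , 17,28 , 30, 31,58, 66,74,91.17,98]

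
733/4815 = 733/4815 = 0.15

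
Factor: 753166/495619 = 2^1*376583^1*495619^(  -  1 )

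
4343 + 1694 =6037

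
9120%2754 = 858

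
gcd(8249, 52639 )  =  1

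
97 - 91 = 6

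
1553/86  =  18+5/86 =18.06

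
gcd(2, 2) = 2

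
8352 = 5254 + 3098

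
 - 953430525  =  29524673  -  982955198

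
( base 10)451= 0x1C3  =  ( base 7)1213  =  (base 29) fg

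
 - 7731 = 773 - 8504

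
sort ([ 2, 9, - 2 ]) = [ - 2,2, 9]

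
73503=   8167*9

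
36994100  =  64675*572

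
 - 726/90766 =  - 363/45383  =  - 0.01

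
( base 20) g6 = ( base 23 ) E4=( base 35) 9B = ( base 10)326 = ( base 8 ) 506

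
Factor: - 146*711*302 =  - 31349412 = - 2^2*3^2*73^1*79^1*151^1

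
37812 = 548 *69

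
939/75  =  12 + 13/25 = 12.52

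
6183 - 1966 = 4217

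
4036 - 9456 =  - 5420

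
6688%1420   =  1008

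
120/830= 12/83 = 0.14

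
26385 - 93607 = -67222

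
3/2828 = 3/2828 = 0.00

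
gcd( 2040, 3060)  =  1020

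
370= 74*5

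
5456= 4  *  1364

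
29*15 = 435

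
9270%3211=2848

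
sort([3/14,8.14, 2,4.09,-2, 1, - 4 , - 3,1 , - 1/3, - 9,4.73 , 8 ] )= [ - 9, - 4, - 3, - 2,-1/3,3/14,1,1, 2 , 4.09, 4.73,8, 8.14 ]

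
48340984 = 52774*916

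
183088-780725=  - 597637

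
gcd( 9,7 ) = 1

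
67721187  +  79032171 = 146753358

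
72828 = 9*8092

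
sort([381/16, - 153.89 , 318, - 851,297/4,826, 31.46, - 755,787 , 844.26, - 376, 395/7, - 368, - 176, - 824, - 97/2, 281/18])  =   [ - 851 ,  -  824, - 755 , - 376, - 368, - 176, - 153.89,-97/2 , 281/18, 381/16,31.46, 395/7 , 297/4,318, 787, 826, 844.26]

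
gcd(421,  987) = 1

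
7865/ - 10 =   -  1573/2= - 786.50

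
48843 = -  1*( - 48843 )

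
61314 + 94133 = 155447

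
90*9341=840690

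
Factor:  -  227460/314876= - 3^1*5^1* 17^1*353^ ( - 1 )  =  - 255/353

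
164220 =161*1020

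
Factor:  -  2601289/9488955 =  - 3^( - 1 )*5^( - 1) * 7^( - 1)*17^2 * 9001^1 * 90371^( - 1)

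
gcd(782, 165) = 1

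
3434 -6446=-3012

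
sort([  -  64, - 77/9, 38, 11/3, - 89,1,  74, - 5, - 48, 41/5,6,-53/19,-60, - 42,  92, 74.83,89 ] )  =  [ - 89,  -  64, - 60, - 48,-42,  -  77/9,-5,- 53/19 , 1 , 11/3, 6, 41/5,38, 74,74.83,  89, 92]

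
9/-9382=- 1+9373/9382=- 0.00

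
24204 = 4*6051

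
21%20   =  1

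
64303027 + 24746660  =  89049687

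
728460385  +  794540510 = 1523000895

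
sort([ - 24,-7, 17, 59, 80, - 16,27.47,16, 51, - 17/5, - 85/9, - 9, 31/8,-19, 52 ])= [ - 24, - 19, - 16, - 85/9, - 9, - 7, - 17/5  ,  31/8,16,17,27.47,51,52,59, 80]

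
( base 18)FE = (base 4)10130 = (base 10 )284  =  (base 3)101112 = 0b100011100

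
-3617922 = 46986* (-77)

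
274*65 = 17810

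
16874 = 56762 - 39888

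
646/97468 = 323/48734 = 0.01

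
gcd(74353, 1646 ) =1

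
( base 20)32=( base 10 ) 62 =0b111110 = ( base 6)142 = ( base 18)38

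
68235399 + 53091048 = 121326447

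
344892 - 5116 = 339776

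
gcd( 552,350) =2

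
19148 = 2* 9574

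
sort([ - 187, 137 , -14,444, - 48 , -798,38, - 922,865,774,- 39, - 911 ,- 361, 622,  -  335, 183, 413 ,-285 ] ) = [-922,- 911,  -  798 , - 361, - 335,  -  285,-187,  -  48,  -  39,-14,38,137, 183, 413,  444 , 622,774, 865 ]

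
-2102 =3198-5300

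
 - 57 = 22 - 79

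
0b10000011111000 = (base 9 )12517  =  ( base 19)1474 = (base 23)flm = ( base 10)8440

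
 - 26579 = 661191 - 687770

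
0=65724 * 0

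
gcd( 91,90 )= 1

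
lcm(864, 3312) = 19872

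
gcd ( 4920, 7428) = 12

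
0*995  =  0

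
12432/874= 6216/437 = 14.22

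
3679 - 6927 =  - 3248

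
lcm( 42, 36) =252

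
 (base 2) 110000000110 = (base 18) 990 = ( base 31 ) 369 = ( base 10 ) 3078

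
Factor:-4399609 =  - 4399609^1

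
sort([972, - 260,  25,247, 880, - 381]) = [ - 381, - 260, 25,247,880 , 972]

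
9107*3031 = 27603317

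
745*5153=3838985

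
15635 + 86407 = 102042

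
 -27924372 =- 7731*3612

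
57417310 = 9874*5815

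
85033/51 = 1667 + 16/51 = 1667.31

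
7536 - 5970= 1566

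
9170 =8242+928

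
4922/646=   2461/323 = 7.62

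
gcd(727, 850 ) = 1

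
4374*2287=10003338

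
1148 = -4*( - 287 ) 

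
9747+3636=13383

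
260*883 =229580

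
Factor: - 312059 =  - 11^2*2579^1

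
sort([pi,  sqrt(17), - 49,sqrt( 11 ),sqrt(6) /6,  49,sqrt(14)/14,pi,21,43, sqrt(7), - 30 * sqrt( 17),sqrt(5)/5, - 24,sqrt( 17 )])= [ - 30*sqrt(17), - 49, - 24,sqrt(14 ) /14,sqrt(6) /6,sqrt(5) /5, sqrt( 7),pi,pi, sqrt( 11), sqrt(17 ),sqrt(17),21, 43 , 49 ] 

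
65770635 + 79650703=145421338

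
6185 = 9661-3476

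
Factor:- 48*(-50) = 2400 = 2^5*3^1*5^2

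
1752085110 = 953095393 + 798989717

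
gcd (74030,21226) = 2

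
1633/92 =71/4  =  17.75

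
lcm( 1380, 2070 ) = 4140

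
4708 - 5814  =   - 1106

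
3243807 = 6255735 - 3011928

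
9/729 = 1/81 = 0.01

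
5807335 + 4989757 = 10797092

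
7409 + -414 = 6995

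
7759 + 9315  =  17074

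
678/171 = 3 + 55/57= 3.96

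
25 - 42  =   - 17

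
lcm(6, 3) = 6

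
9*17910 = 161190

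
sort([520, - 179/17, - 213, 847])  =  [ - 213,-179/17,  520, 847]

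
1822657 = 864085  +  958572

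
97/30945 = 97/30945 =0.00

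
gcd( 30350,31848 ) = 2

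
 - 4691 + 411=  - 4280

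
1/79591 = 1/79591 = 0.00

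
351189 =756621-405432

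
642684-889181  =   - 246497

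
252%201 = 51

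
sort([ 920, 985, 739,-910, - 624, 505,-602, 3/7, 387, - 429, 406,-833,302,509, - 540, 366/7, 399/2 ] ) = [-910, - 833,-624, -602, - 540,-429, 3/7,366/7 , 399/2, 302,387,406 , 505,509, 739, 920, 985] 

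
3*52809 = 158427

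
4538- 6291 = - 1753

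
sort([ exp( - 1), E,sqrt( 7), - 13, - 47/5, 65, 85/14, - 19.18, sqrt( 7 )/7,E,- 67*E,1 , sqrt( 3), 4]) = [-67*E,-19.18, - 13, - 47/5, exp( - 1 ), sqrt( 7)/7, 1,sqrt( 3), sqrt( 7),E, E, 4,85/14,65 ] 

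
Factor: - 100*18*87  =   - 156600 = - 2^3*3^3*5^2*29^1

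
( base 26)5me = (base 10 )3966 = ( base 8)7576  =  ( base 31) 43t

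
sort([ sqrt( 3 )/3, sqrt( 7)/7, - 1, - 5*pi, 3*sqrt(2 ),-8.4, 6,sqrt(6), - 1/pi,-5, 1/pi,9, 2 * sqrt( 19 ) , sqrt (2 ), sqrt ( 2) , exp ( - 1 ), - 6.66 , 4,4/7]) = [-5*pi, - 8.4, - 6.66, - 5,-1, - 1/pi, 1/pi,exp (-1 ) , sqrt(7 ) /7, 4/7 , sqrt( 3 )/3,sqrt(2 ), sqrt( 2), sqrt(6), 4, 3*  sqrt(2), 6, 2*sqrt(19), 9] 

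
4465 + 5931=10396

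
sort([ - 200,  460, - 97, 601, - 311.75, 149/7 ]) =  [ - 311.75 , - 200 , - 97, 149/7, 460, 601 ]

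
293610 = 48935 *6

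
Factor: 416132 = 2^2 *104033^1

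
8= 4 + 4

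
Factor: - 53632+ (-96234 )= - 149866   =  - 2^1*74933^1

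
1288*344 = 443072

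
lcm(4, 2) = 4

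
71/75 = 71/75 = 0.95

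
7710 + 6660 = 14370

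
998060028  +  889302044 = 1887362072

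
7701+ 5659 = 13360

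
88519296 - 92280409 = -3761113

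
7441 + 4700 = 12141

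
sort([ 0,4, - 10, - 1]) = [- 10,-1, 0 , 4] 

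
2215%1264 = 951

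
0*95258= 0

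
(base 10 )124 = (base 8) 174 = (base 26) 4k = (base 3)11121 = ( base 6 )324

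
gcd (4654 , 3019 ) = 1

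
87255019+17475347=104730366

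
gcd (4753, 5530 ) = 7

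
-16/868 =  - 4/217 = - 0.02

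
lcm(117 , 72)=936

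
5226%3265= 1961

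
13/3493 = 13/3493  =  0.00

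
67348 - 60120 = 7228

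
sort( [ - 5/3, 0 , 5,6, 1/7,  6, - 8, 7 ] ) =[ - 8 , - 5/3,0, 1/7, 5,6, 6,7]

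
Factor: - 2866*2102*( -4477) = 2^2*11^2*37^1*1051^1*1433^1 = 26970934364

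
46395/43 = 46395/43 = 1078.95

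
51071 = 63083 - 12012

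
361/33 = 10 + 31/33 =10.94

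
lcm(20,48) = 240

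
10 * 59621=596210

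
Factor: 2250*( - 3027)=- 6810750= -2^1*3^3*5^3*1009^1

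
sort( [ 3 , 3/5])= [ 3/5, 3 ]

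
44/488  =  11/122 = 0.09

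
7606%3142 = 1322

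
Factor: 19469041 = 19469041^1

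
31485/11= 2862 + 3/11 = 2862.27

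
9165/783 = 11 + 184/261= 11.70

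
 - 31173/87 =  - 359 + 20/29 =- 358.31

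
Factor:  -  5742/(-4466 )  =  3^2*7^(  -  1) = 9/7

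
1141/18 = 63 + 7/18 = 63.39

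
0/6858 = 0 = 0.00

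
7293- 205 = 7088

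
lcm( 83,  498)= 498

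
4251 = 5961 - 1710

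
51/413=51/413 = 0.12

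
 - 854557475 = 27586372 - 882143847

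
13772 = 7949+5823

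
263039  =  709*371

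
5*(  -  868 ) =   -  4340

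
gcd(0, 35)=35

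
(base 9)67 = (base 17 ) 3A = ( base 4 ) 331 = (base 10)61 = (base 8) 75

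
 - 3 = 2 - 5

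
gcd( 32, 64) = 32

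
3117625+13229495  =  16347120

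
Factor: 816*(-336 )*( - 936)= 256628736 = 2^11 * 3^4*7^1*13^1*17^1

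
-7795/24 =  - 325 + 5/24 = - 324.79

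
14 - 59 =-45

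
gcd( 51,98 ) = 1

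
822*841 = 691302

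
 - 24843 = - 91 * 273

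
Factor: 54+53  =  107^1 = 107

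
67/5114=67/5114=0.01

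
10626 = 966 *11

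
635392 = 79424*8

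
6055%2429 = 1197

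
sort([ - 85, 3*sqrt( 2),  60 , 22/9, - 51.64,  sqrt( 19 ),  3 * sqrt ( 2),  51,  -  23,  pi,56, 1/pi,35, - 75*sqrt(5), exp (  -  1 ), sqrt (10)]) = [ - 75*sqrt ( 5 ), - 85, - 51.64, - 23,1/pi,exp( - 1 ),22/9,pi, sqrt(10) , 3*sqrt( 2),3*sqrt ( 2 ), sqrt(19), 35 , 51,56 , 60]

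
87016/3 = 87016/3 = 29005.33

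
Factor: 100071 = 3^2*11119^1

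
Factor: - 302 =  -  2^1 *151^1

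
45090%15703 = 13684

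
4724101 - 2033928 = 2690173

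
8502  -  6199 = 2303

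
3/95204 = 3/95204 = 0.00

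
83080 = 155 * 536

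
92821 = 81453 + 11368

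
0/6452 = 0 = 0.00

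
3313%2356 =957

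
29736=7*4248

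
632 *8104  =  5121728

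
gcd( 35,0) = 35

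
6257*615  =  3848055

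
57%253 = 57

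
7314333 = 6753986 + 560347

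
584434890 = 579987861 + 4447029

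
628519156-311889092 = 316630064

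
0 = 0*3832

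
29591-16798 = 12793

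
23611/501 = 23611/501  =  47.13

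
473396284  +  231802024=705198308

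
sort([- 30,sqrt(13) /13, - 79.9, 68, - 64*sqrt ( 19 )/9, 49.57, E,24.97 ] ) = [ - 79.9, - 64*sqrt ( 19 )/9,-30, sqrt( 13)/13, E, 24.97, 49.57,68]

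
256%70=46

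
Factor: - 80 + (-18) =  - 98 = - 2^1*  7^2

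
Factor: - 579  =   - 3^1*193^1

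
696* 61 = 42456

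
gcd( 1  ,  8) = 1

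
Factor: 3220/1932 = 3^( - 1 )*5^1 = 5/3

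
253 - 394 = -141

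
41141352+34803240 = 75944592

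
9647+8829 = 18476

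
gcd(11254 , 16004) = 2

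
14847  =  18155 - 3308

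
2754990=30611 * 90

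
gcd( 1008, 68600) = 56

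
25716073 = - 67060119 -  - 92776192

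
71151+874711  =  945862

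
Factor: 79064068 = 2^2*191^1* 239^1*433^1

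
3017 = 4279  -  1262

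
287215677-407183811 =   -  119968134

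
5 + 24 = 29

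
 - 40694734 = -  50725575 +10030841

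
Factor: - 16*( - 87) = 2^4 * 3^1*29^1  =  1392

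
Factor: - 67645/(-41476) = 2^( - 2 )*5^1  *83^1 * 163^1* 10369^(  -  1) 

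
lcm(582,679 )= 4074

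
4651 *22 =102322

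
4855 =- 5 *(-971) 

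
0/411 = 0=0.00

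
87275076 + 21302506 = 108577582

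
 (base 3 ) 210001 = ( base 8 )1070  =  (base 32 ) ho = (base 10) 568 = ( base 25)mi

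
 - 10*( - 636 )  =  6360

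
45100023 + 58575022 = 103675045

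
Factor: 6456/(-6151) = - 2^3 *3^1*269^1*6151^(-1) 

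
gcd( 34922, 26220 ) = 38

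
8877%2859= 300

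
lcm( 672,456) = 12768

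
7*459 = 3213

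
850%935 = 850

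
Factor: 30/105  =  2^1 *7^(- 1) = 2/7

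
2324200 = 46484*50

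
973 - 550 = 423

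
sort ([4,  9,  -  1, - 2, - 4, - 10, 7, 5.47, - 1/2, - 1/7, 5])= [ - 10, - 4, - 2 , - 1,  -  1/2,- 1/7 , 4, 5,5.47, 7, 9]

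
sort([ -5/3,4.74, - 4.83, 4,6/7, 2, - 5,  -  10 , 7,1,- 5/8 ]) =[ - 10, - 5, - 4.83, - 5/3, - 5/8,6/7,1 , 2 , 4,4.74, 7 ]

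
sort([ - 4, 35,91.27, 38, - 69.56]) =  [ - 69.56, - 4,  35, 38,91.27]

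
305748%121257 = 63234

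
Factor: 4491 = 3^2*499^1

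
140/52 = 35/13  =  2.69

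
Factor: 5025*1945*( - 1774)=  -  2^1 * 3^1*5^3*67^1* 389^1*887^1 = - 17338410750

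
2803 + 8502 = 11305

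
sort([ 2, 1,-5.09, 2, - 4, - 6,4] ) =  [ - 6, - 5.09 , - 4,1, 2,2, 4] 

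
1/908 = 1/908 = 0.00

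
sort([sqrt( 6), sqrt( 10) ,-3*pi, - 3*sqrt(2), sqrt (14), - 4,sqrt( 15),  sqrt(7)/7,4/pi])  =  [ - 3 * pi, - 3 * sqrt( 2) , - 4, sqrt( 7)/7,4/pi,sqrt( 6),sqrt( 10 ), sqrt( 14), sqrt(15)]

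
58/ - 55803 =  - 58/55803= - 0.00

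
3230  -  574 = 2656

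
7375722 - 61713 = 7314009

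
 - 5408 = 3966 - 9374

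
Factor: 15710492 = 2^2*7^1*19^1*29531^1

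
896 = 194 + 702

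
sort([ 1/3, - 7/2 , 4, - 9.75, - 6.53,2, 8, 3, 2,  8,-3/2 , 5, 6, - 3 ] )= [ - 9.75, - 6.53,-7/2,-3, - 3/2 , 1/3,2, 2,3, 4,5,6,8,8]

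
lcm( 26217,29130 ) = 262170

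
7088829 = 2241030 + 4847799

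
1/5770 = 1/5770 = 0.00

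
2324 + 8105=10429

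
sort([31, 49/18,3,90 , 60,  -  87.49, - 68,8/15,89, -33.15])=[ - 87.49,-68, - 33.15,8/15,49/18,3,31,60,89,90]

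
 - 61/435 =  - 1 + 374/435 = -0.14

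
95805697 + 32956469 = 128762166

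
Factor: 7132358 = 2^1*1409^1*2531^1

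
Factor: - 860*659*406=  - 2^3*5^1*7^1*29^1 *43^1*659^1 = -  230096440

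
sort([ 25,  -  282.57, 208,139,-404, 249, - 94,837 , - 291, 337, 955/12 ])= [ - 404, - 291, - 282.57, - 94 , 25, 955/12 , 139,208, 249,337, 837] 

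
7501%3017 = 1467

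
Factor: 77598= 2^1*3^4*479^1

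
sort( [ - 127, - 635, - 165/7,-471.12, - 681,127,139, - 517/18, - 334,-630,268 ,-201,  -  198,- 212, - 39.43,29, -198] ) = [ - 681, -635, - 630, - 471.12,-334,-212, - 201 ,  -  198,-198 , -127,-39.43, -517/18 ,  -  165/7 , 29,127,139, 268]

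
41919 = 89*471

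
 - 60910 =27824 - 88734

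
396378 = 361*1098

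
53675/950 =56 + 1/2 = 56.50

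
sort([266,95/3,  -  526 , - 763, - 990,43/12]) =[ - 990, - 763  ,-526,43/12,95/3,266]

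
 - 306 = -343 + 37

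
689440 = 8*86180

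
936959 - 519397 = 417562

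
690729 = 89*7761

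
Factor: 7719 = 3^1*31^1*83^1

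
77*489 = 37653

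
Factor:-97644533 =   -  7^1*2503^1*5573^1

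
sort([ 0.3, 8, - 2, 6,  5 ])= [ - 2, 0.3,5,6,8]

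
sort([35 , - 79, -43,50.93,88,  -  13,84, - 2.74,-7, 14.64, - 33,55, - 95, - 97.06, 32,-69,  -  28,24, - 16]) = [-97.06,-95, - 79, - 69 , - 43, - 33, - 28,- 16, - 13, - 7, - 2.74,14.64,24,32,35,50.93, 55,84,88]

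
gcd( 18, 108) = 18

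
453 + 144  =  597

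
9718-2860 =6858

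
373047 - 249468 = 123579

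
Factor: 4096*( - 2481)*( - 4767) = 2^12*3^2*7^1*227^1*827^1 = 48443092992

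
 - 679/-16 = 42 + 7/16 = 42.44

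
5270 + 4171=9441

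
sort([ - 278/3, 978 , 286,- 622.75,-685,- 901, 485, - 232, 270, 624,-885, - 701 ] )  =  [ - 901, - 885, - 701, - 685,-622.75, - 232, - 278/3,270, 286, 485, 624, 978]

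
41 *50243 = 2059963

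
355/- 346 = - 2+ 337/346 = - 1.03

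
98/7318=49/3659= 0.01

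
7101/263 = 27 = 27.00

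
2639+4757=7396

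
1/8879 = 1/8879 = 0.00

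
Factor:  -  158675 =- 5^2*11^1 * 577^1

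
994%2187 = 994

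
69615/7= 9945 = 9945.00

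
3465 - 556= 2909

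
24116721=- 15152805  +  39269526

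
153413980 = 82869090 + 70544890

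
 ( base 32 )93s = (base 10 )9340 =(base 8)22174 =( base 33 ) 8J1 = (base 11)7021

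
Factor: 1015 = 5^1*7^1*29^1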